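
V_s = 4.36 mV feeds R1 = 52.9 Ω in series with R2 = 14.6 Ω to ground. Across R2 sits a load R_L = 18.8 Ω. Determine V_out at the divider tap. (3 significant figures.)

R2 ‖ R_L = (14.6 × 18.8)/(14.6 + 18.8) = 8.218 Ω.
Now apply the divider: V_out = 4.36 × 0.1345 = 0.5862 mV.
(Unloaded it would be 0.943 mV; the load pulls it down.)

V_out ≈ 0.586 mV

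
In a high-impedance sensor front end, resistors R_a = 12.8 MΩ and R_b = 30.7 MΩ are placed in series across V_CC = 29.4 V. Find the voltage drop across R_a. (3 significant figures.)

Total series resistance ΣR = 12.8 + 30.7 = 43.50 MΩ.
Voltage divider: V = V_CC · (12.80 / 43.50) = 29.4 × 0.2943 = 8.651 V.

V ≈ 8.65 V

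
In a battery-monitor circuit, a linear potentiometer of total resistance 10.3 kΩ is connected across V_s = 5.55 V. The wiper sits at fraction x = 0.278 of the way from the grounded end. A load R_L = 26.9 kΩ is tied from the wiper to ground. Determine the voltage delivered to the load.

V_out ≈ 1.43 V

Split the track: R_lower = x·R_p = 2.863 kΩ, R_upper = (1−x)·R_p = 7.437 kΩ.
Lower segment in parallel with the load: 2.863 ‖ 26.9 = 2.588 kΩ.
Then V_out = V_s · 2.588/(7.437 + 2.588) = 1.433 V.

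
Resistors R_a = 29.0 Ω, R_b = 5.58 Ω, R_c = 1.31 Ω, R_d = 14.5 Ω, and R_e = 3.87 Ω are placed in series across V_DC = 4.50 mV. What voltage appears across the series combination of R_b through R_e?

Total series resistance ΣR = 29.0 + 5.58 + 1.31 + 14.5 + 3.87 = 54.26 Ω.
R_{R_b..R_e} = 5.58 + 1.31 + 14.5 + 3.87 = 25.26 Ω.
V = V_DC · R/ΣR = 4.50 × 0.4655 = 2.095 mV.

V ≈ 2.09 mV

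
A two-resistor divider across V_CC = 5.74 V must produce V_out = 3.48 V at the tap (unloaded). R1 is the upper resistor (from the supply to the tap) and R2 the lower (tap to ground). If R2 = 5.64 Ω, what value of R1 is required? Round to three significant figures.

Required fraction k = V_out/V_CC = 0.6063.
Rearranging, R1 = R2·(1−k)/k = 5.64 × 0.6494 = 3.663 Ω.

R1 ≈ 3.66 Ω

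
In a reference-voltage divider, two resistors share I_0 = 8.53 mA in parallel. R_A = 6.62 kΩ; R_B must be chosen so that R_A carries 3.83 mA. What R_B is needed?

The fraction through R_A equals R_B/(R_A+R_B).
3.83/8.53 = R_B/(R_A + R_B) → R_B = R_A · (0.4490)/(1 − 0.4490) = 6.62 × 0.8149 = 5.395 kΩ.

R_B ≈ 5.39 kΩ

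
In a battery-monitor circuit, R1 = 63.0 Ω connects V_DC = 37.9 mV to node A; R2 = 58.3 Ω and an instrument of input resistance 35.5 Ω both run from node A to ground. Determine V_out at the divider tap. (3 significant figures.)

The load sits in parallel with R2, giving an effective lower resistance R2' = R2·R_L/(R2+R_L) = 22.06 Ω.
Then V_out = V_DC · R2'/(R1 + R2') = 37.9 × 22.06/85.06 = 9.831 mV.
(Unloaded it would be 18.2 mV; the load pulls it down.)

V_out ≈ 9.83 mV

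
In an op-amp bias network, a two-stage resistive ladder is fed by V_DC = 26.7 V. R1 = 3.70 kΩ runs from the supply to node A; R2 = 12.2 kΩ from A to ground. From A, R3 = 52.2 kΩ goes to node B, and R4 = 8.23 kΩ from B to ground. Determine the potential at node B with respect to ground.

V_B ≈ 2.66 V

The second stage (R3 + R4 = 60.43 kΩ) loads node A in parallel with R2.
R2 ‖ (R3+R4) = 10.15 kΩ.
V_A = 26.7 × 10.15/(3.70 + 10.15) = 19.57 V.
Stage 2 is unloaded, so V_B = V_A · R4/(R3+R4) = 19.57 × 8.23/60.43 = 2.665 V.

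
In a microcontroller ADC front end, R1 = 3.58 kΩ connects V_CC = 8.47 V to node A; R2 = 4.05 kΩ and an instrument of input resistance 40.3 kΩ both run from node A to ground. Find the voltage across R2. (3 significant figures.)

V_out ≈ 4.29 V

R2 ‖ R_L = (4.05 × 40.3)/(4.05 + 40.3) = 3.680 kΩ.
Then V_out = V_CC · R2'/(R1 + R2') = 8.47 × 3.680/7.260 = 4.293 V.
(Unloaded it would be 4.50 V; the load pulls it down.)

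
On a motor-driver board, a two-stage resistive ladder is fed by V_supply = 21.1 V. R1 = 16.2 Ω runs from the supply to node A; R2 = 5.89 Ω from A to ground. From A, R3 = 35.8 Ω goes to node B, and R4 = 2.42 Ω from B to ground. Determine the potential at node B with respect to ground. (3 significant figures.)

V_B ≈ 0.320 V

The second stage (R3 + R4 = 38.22 Ω) loads node A in parallel with R2.
Effective lower resistance at A: R2 ‖ 38.22 = 5.104 Ω.
So V_A = 21.1 × 0.2396 = 5.055 V.
Stage 2 is unloaded, so V_B = V_A · R4/(R3+R4) = 5.055 × 2.42/38.22 = 0.3201 V.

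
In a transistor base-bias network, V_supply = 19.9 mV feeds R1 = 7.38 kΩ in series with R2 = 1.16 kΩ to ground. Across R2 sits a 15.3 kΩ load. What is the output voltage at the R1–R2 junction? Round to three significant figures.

V_out ≈ 2.54 mV

First combine the lower leg with the load: R2 ‖ R_L = 1.078 kΩ.
Now apply the divider: V_out = 19.9 × 0.1275 = 2.537 mV.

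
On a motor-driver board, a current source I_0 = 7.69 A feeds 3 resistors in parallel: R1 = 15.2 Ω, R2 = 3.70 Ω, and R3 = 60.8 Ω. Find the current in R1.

I ≈ 1.44 A

ΣG = 1/15.2 + 1/3.70 + 1/60.8 = 0.3525.
By the current-divider rule, I = I_0 · G_k/ΣG = 7.69 × 0.1866 = 1.435 A.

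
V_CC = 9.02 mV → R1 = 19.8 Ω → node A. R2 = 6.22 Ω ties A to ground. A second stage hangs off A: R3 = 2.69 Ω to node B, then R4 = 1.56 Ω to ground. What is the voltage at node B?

V_B ≈ 0.374 mV

Node A sees R2 in parallel with the series input of stage 2, R3 + R4 = 4.250 Ω.
R2 ‖ (R3+R4) = 2.525 Ω.
First divider: V_A = V_CC · 2.525/(19.8 + 2.525) = 1.020 mV.
Then the unloaded second divider: V_B = V_A × R4/(R3+R4) = 1.020 × 0.3671 = 0.3744 mV.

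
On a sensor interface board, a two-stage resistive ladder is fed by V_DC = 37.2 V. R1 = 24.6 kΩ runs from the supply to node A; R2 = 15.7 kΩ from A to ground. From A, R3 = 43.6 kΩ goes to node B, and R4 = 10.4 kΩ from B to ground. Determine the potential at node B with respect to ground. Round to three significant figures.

V_B ≈ 2.37 V

The second stage (R3 + R4 = 54.00 kΩ) loads node A in parallel with R2.
R2 ‖ (R3+R4) = 12.16 kΩ.
So V_A = 37.2 × 0.3309 = 12.31 V.
V_B = V_A × 0.1926 = 2.370 V.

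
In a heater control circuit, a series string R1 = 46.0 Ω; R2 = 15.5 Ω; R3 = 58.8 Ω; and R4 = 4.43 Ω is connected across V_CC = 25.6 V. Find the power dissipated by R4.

P ≈ 0.187 W

ΣR = 124.7 Ω → I = 25.6/124.7 = 0.2052 A.
P = I²R = 0.04212 × 4.43 = 0.1866 W.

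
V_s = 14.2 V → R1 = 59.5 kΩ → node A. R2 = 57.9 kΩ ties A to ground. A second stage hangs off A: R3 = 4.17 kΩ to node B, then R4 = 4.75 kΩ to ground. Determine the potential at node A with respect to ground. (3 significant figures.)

V_A ≈ 1.63 V

Looking into the second stage from A: R3 + R4 = 8.920 kΩ appears in parallel with R2.
R2 ‖ (R3+R4) = 7.729 kΩ.
First divider: V_A = V_s · 7.729/(59.5 + 7.729) = 1.633 V.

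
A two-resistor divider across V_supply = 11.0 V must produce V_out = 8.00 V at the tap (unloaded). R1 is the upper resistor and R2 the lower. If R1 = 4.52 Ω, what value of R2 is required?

R2 ≈ 12.1 Ω

The divider ratio is R2/(R1+R2) = 8.00/11.0 = 0.7273.
R2 = R1 · 0.7273/(1 − 0.7273) = 12.05 Ω.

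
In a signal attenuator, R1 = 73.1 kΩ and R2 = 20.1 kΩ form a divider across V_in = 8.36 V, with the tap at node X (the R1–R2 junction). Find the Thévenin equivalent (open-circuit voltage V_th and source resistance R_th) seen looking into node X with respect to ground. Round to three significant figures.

V_th is the unloaded tap voltage: V_in · R2/(R1+R2) = 8.36 × 0.2157 = 1.803 V.
Zeroing V_in shorts the top of R1 to ground, so R_th = R1 ‖ R2 = 15.77 kΩ.

V_th ≈ 1.80 V, R_th ≈ 15.8 kΩ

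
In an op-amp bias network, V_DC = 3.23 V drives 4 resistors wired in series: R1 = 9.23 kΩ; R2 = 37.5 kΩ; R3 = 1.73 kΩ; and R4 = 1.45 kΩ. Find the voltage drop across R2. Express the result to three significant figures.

ΣR = 9.23 + 37.5 + 1.73 + 1.45 = 49.91 kΩ.
By the voltage-divider rule, V = 3.23 × 37.50/49.91 = 2.427 V.

V ≈ 2.43 V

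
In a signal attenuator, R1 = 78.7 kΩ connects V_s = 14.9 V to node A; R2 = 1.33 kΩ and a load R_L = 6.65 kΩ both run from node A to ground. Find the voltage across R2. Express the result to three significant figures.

The load sits in parallel with R2, giving an effective lower resistance R2' = R2·R_L/(R2+R_L) = 1.108 kΩ.
Now apply the divider: V_out = 14.9 × 0.01389 = 0.2069 V.

V_out ≈ 0.207 V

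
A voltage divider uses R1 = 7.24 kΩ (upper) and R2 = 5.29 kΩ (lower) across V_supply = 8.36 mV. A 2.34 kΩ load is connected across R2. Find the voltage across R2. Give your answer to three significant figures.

V_out ≈ 1.53 mV

The load sits in parallel with R2, giving an effective lower resistance R2' = R2·R_L/(R2+R_L) = 1.622 kΩ.
Now apply the divider: V_out = 8.36 × 0.1831 = 1.530 mV.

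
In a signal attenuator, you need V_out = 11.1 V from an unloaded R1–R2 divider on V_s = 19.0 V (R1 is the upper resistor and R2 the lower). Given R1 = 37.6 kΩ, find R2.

Required fraction k = V_out/V_s = 0.5842.
Rearranging, R2 = R1·k/(1−k) = 37.6 × 1.405 = 52.83 kΩ.

R2 ≈ 52.8 kΩ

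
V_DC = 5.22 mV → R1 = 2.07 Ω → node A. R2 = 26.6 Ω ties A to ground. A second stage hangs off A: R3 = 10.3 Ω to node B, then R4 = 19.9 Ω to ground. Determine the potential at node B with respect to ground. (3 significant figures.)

V_B ≈ 3.00 mV

The second stage (R3 + R4 = 30.20 Ω) loads node A in parallel with R2.
Effective lower resistance at A: R2 ‖ 30.20 = 14.14 Ω.
First divider: V_A = V_DC · 14.14/(2.07 + 14.14) = 4.554 mV.
V_B = V_A × 0.6589 = 3.001 mV.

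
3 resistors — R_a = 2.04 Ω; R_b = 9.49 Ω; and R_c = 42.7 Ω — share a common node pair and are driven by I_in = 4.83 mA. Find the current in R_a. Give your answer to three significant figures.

ΣG = 1/2.04 + 1/9.49 + 1/42.7 = 0.6190.
R_a takes the fraction G_k/ΣG = 0.4902/0.6190 = 0.7919, so I = 4.83 × 0.7919 = 3.825 mA.

I ≈ 3.83 mA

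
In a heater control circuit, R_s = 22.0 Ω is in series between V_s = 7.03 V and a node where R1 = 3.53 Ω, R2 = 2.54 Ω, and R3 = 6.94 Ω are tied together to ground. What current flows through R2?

I ≈ 0.145 A

Combine the parallel branches: R_p = (1/3.53 + 1/2.54 + 1/6.94)⁻¹ = 1.218 Ω.
V_A = 7.03 × 1.218/23.22 = 0.3688 V.
Branch current I = V_A/R2 = 0.3688/2.54 = 0.1452 A.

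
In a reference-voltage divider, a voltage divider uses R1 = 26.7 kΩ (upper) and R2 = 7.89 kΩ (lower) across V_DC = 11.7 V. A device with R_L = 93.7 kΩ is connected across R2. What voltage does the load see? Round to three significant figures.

V_out ≈ 2.51 V

First combine the lower leg with the load: R2 ‖ R_L = 7.277 kΩ.
Then V_out = V_DC · R2'/(R1 + R2') = 11.7 × 7.277/33.98 = 2.506 V.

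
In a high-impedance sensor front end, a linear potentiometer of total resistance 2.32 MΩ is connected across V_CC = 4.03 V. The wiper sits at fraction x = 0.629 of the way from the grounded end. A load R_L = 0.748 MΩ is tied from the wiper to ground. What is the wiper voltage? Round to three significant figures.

Split the track: R_lower = x·R_p = 1.459 MΩ, R_upper = (1−x)·R_p = 0.8607 MΩ.
R_L loads the lower segment: effective lower R = 0.4945 MΩ.
Then V_out = V_CC · 0.4945/(0.8607 + 0.4945) = 1.471 V.

V_out ≈ 1.47 V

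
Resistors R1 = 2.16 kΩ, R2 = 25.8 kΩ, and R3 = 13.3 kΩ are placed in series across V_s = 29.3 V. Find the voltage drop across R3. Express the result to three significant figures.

ΣR = 2.16 + 25.8 + 13.3 = 41.26 kΩ.
V = V_s · R/ΣR = 29.3 × 0.3223 = 9.445 V.

V ≈ 9.44 V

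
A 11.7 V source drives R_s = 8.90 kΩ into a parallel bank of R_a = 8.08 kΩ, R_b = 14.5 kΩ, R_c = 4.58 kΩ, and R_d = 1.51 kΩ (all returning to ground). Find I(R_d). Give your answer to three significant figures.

I ≈ 0.734 mA

Parallel bank: R_p = 1/(1/8.08 + 1/14.5 + 1/4.58 + 1/1.51) = 0.9317 kΩ.
V_A by voltage divider: V_A = 11.7 × 0.9317/(8.90 + 0.9317) = 1.109 V.
Branch current I = V_A/R_d = 1.109/1.51 = 0.7343 mA.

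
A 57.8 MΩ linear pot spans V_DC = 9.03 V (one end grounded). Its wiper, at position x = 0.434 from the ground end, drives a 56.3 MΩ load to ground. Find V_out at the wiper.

Split the track: R_lower = x·R_p = 25.09 MΩ, R_upper = (1−x)·R_p = 32.71 MΩ.
(x·R_p) ‖ R_L = 17.35 MΩ.
Then V_out = V_DC · 17.35/(32.71 + 17.35) = 3.130 V.
(Unloaded: V_out = x·V_DC = 3.92 V.)

V_out ≈ 3.13 V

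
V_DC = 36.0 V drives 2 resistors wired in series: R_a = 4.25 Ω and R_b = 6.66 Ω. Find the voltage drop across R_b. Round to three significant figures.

Total series resistance ΣR = 4.25 + 6.66 = 10.91 Ω.
By the voltage-divider rule, V = 36.0 × 6.660/10.91 = 21.98 V.

V ≈ 22.0 V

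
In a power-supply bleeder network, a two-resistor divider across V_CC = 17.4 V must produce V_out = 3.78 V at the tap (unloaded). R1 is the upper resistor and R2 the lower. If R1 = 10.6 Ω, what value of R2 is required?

R2 ≈ 2.94 Ω

V_out/V_CC = R2/(R1+R2) = 0.2172.
So R2 = R1 · V_out/(V_CC − V_out) = 10.6 × 3.78/(17.4 − 3.78) = 10.6 × 0.2775 = 2.942 Ω.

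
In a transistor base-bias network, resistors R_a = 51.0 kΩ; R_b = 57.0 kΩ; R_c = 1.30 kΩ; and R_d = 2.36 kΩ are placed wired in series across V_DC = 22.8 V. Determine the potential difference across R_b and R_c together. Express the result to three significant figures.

V ≈ 11.9 V

Total series resistance ΣR = 51.0 + 57.0 + 1.30 + 2.36 = 111.7 kΩ.
R_{R_b..R_c} = 57.0 + 1.30 = 58.30 kΩ.
V = V_DC · R/ΣR = 22.8 × 0.5221 = 11.90 V.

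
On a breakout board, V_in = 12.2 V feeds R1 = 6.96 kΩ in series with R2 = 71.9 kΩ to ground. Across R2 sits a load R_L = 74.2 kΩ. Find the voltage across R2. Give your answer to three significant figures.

First combine the lower leg with the load: R2 ‖ R_L = 36.52 kΩ.
Then V_out = V_in · R2'/(R1 + R2') = 12.2 × 36.52/43.48 = 10.25 V.
(Unloaded it would be 11.1 V; the load pulls it down.)

V_out ≈ 10.2 V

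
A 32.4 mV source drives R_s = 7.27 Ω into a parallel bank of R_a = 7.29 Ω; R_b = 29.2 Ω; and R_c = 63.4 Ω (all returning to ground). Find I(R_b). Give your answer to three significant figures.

I ≈ 0.470 mA

Equivalent of the parallel group: R_p = 5.342 Ω.
Node voltage V_A = V_s · R_p/(R_s + R_p) = 32.4 × 0.4236 = 13.72 mV.
Branch current I = V_A/R_b = 13.72/29.2 = 0.4700 mA.
(Equivalently: I_total = 2.569 mA, then current-divider fraction G_k/ΣG = 0.1829.)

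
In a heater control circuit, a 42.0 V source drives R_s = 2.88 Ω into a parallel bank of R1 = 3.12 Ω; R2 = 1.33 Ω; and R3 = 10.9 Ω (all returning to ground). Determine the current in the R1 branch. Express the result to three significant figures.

I ≈ 3.09 A

Combine the parallel branches: R_p = (1/3.12 + 1/1.33 + 1/10.9)⁻¹ = 0.8590 Ω.
V_A = 42.0 × 0.8590/3.739 = 9.649 V.
I(R1) = V_A / R1 = 9.649/3.12 = 3.093 A.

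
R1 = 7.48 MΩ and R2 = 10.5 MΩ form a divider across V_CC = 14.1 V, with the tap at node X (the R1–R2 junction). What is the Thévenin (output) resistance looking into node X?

R_th ≈ 4.37 MΩ

With V_CC suppressed (replaced by a short), R_th = R1 ‖ R2 = (7.480 × 10.5)/(7.480 + 10.5) = 4.368 MΩ.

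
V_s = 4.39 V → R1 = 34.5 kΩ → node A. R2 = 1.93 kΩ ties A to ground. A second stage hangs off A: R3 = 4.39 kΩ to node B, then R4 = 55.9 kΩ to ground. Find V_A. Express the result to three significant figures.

Looking into the second stage from A: R3 + R4 = 60.29 kΩ appears in parallel with R2.
Effective lower resistance at A: R2 ‖ 60.29 = 1.870 kΩ.
First divider: V_A = V_s · 1.870/(34.5 + 1.870) = 0.2257 V.

V_A ≈ 0.226 V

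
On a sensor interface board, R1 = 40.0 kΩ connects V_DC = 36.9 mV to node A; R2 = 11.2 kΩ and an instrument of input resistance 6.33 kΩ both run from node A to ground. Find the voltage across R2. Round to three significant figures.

The load sits in parallel with R2, giving an effective lower resistance R2' = R2·R_L/(R2+R_L) = 4.044 kΩ.
Voltage divider with the loaded lower leg: V_out = 36.9 × 4.044/(40.0 + 4.044) = 36.9 × 0.09182 = 3.388 mV.
(Unloaded it would be 8.07 mV; the load pulls it down.)

V_out ≈ 3.39 mV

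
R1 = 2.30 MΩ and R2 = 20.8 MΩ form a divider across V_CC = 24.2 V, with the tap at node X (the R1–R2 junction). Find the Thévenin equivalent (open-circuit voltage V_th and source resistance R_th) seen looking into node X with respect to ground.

V_th is the unloaded tap voltage: V_CC · R2/(R1+R2) = 24.2 × 0.9004 = 21.79 V.
With V_CC suppressed (replaced by a short), R_th = R1 ‖ R2 = (2.300 × 20.8)/(2.300 + 20.8) = 2.071 MΩ.

V_th ≈ 21.8 V, R_th ≈ 2.07 MΩ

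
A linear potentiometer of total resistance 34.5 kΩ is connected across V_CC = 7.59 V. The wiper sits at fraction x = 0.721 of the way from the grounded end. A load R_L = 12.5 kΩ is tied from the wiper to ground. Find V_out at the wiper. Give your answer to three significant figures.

Lower segment x·R_p = 24.87 kΩ; upper segment (1−x)·R_p = 9.626 kΩ.
R_L loads the lower segment: effective lower R = 8.319 kΩ.
Loaded-divider output: V_out = 7.59 × 0.4636 = 3.519 V.

V_out ≈ 3.52 V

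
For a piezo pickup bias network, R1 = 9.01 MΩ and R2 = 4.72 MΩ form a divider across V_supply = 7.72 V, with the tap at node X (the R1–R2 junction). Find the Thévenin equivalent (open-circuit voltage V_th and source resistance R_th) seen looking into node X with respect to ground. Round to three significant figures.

V_th ≈ 2.65 V, R_th ≈ 3.10 MΩ

With X open, the divider is unloaded: V_th = 7.72 × 4.72/13.73 = 2.654 V.
With V_supply suppressed (replaced by a short), R_th = R1 ‖ R2 = (9.010 × 4.72)/(9.010 + 4.72) = 3.097 MΩ.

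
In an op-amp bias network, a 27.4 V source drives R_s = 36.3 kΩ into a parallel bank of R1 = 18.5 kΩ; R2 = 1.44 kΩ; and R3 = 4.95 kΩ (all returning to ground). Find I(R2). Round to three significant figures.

I ≈ 0.536 mA

Combine the parallel branches: R_p = (1/18.5 + 1/1.44 + 1/4.95)⁻¹ = 1.052 kΩ.
Node voltage V_A = V_CC · R_p/(R_s + R_p) = 27.4 × 0.02817 = 0.7717 V.
I(R2) = V_A / R2 = 0.7717/1.44 = 0.5359 mA.
(Check via current divider: I_total = 0.7336 mA; share G_k/ΣG = 0.7306 → same result.)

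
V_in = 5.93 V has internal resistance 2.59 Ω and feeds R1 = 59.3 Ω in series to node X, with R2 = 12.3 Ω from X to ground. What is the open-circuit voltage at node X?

V_th ≈ 0.983 V

R1' = 2.59 + 59.3 = 61.89 Ω (source resistance + R1).
V_th is the unloaded tap voltage: V_in · R2/(R1'+R2) = 5.93 × 0.1658 = 0.9831 V.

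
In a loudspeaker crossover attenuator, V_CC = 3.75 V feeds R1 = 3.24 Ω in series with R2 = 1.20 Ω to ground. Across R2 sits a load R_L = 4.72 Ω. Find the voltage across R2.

V_out ≈ 0.855 V

R2 ‖ R_L = (1.20 × 4.72)/(1.20 + 4.72) = 0.9568 Ω.
Voltage divider with the loaded lower leg: V_out = 3.75 × 0.9568/(3.24 + 0.9568) = 3.75 × 0.2280 = 0.8549 V.
(Unloaded it would be 1.01 V; the load pulls it down.)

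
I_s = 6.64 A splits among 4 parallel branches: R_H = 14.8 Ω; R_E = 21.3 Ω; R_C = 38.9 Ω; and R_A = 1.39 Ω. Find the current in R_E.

I ≈ 0.363 A

Total conductance ΣG = 1/14.8 + 1/21.3 + 1/38.9 + 1/1.39 = 0.8596 (units of 1/Ω).
By the current-divider rule, I = I_s · G_k/ΣG = 6.64 × 0.05461 = 0.3626 A.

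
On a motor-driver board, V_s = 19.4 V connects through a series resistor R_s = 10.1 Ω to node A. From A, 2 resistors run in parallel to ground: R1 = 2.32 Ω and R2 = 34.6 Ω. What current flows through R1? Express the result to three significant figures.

I ≈ 1.48 A

Combine the parallel branches: R_p = (1/2.32 + 1/34.6)⁻¹ = 2.174 Ω.
V_A = 19.4 × 2.174/12.27 = 3.436 V.
I(R1) = V_A / R1 = 3.436/2.32 = 1.481 A.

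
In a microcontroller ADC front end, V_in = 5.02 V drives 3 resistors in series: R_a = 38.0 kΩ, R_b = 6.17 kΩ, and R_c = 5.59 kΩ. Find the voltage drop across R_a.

V ≈ 3.83 V

Series total: ΣR = 38.0 + 6.17 + 5.59 = 49.76 kΩ.
Voltage divider: V = V_in · (38.00 / 49.76) = 5.02 × 0.7637 = 3.834 V.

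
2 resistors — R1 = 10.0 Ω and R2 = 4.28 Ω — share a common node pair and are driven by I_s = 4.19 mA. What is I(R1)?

I ≈ 1.26 mA

Two-branch current divider: I_k = I_s · R_other/(R_1 + R_2).
I(R1) = 4.19 × 4.28/(10.0 + 4.28) = 4.19 × 0.2997 = 1.256 mA.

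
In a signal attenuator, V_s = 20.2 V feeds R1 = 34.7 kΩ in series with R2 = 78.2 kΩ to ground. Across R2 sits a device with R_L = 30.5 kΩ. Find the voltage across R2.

V_out ≈ 7.83 V

First combine the lower leg with the load: R2 ‖ R_L = 21.94 kΩ.
Voltage divider with the loaded lower leg: V_out = 20.2 × 21.94/(34.7 + 21.94) = 20.2 × 0.3874 = 7.825 V.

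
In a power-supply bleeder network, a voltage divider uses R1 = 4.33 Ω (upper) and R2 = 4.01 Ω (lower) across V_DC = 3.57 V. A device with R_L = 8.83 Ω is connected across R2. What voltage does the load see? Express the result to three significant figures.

R2 ‖ R_L = (4.01 × 8.83)/(4.01 + 8.83) = 2.758 Ω.
Then V_out = V_DC · R2'/(R1 + R2') = 3.57 × 2.758/7.088 = 1.389 V.

V_out ≈ 1.39 V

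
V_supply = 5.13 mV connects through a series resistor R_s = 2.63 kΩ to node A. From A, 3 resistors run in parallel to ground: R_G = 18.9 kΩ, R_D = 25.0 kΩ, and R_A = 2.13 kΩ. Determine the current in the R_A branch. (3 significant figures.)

Equivalent of the parallel group: R_p = 1.778 kΩ.
V_A by voltage divider: V_A = 5.13 × 1.778/(2.63 + 1.778) = 2.069 mV.
Branch current I = V_A/R_A = 2.069/2.13 = 0.9715 µA.

I ≈ 0.972 µA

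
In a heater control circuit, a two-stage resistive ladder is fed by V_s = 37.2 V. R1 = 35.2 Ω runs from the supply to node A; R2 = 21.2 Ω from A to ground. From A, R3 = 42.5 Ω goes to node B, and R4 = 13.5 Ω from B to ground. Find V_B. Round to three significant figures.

Looking into the second stage from A: R3 + R4 = 56.00 Ω appears in parallel with R2.
Effective lower resistance at A: R2 ‖ 56.00 = 15.38 Ω.
V_A = 37.2 × 15.38/(35.2 + 15.38) = 11.31 V.
Then the unloaded second divider: V_B = V_A × R4/(R3+R4) = 11.31 × 0.2411 = 2.727 V.

V_B ≈ 2.73 V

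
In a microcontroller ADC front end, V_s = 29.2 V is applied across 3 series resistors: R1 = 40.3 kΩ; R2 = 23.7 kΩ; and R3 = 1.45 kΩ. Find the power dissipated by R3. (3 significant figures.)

P ≈ 0.289 mW

The common current is I = 29.2/65.45 = 0.4461 mA.
P(R3) = I²·R3 = (0.4461)² × 1.45 = 0.2886 mW.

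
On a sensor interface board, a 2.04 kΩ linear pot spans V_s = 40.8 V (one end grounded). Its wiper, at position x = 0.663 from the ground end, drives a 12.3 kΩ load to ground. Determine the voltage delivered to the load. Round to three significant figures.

V_out ≈ 26.1 V

The pot divides into 0.6875 kΩ above the wiper and 1.353 kΩ below.
(x·R_p) ‖ R_L = 1.219 kΩ.
Then V_out = V_s · 1.219/(0.6875 + 1.219) = 26.08 V.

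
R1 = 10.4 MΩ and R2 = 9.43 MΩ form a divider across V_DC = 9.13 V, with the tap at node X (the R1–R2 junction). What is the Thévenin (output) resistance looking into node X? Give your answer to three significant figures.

R_th ≈ 4.95 MΩ

Zeroing V_DC shorts the top of R1 to ground, so R_th = R1 ‖ R2 = 4.946 MΩ.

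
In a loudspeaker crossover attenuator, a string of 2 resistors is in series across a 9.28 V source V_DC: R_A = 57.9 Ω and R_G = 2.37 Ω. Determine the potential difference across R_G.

ΣR = 57.9 + 2.37 = 60.27 Ω.
By the voltage-divider rule, V = 9.28 × 2.370/60.27 = 0.3649 V.

V ≈ 0.365 V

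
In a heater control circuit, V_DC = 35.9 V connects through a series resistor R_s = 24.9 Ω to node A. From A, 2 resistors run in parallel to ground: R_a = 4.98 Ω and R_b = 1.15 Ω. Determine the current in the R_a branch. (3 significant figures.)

Equivalent of the parallel group: R_p = 0.9343 Ω.
V_A by voltage divider: V_A = 35.9 × 0.9343/(24.9 + 0.9343) = 1.298 V.
Branch current I = V_A/R_a = 1.298/4.98 = 0.2607 A.
(Equivalently: I_total = 1.390 A, then current-divider fraction G_k/ΣG = 0.1876.)

I ≈ 0.261 A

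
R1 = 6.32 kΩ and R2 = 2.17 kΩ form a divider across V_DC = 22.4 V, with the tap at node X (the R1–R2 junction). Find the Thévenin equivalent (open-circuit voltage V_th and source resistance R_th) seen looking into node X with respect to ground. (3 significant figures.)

V_th ≈ 5.73 V, R_th ≈ 1.62 kΩ

Open-circuit (no load on X): V_th = V_DC · R2/(R1 + R2) = 22.4 × 2.17/(6.320 + 2.17) = 5.725 V.
Looking into X with the source shorted: R_th = R1·R2/(R1+R2) = 6.320 × 2.17/8.490 = 1.615 kΩ.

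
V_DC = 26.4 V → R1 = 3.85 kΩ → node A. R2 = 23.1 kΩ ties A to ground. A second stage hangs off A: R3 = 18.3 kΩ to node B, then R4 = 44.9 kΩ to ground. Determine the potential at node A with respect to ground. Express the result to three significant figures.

V_A ≈ 21.5 V

Node A sees R2 in parallel with the series input of stage 2, R3 + R4 = 63.20 kΩ.
R2 ‖ (R3+R4) = 16.92 kΩ.
First divider: V_A = V_DC · 16.92/(3.85 + 16.92) = 21.51 V.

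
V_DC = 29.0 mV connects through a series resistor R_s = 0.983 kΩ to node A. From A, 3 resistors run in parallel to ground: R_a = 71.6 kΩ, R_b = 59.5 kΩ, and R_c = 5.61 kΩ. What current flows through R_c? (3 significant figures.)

I ≈ 4.29 µA

Combine the parallel branches: R_p = (1/71.6 + 1/59.5 + 1/5.61)⁻¹ = 4.784 kΩ.
V_A by voltage divider: V_A = 29.0 × 4.784/(0.983 + 4.784) = 24.06 mV.
Branch current I = V_A/R_c = 24.06/5.61 = 4.288 µA.
(Check via current divider: I_total = 5.029 µA; share G_k/ΣG = 0.8528 → same result.)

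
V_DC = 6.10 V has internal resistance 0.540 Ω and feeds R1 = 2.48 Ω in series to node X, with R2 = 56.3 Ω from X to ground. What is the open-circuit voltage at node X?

R1' = 0.540 + 2.48 = 3.020 Ω (source resistance + R1).
V_th is the unloaded tap voltage: V_DC · R2/(R1'+R2) = 6.10 × 0.9491 = 5.789 V.

V_th ≈ 5.79 V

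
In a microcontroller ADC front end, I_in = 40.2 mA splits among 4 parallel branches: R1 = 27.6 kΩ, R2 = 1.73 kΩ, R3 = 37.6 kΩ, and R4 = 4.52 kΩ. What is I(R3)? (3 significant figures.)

I ≈ 1.24 mA

Total conductance ΣG = 1/27.6 + 1/1.73 + 1/37.6 + 1/4.52 = 0.8621 (units of 1/kΩ).
R3 takes the fraction G_k/ΣG = 0.02660/0.8621 = 0.03085, so I = 40.2 × 0.03085 = 1.240 mA.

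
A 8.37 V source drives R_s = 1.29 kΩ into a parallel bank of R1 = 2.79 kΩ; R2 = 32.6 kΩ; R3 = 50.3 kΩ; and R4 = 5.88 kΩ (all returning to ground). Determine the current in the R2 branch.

I ≈ 0.147 mA

Equivalent of the parallel group: R_p = 1.727 kΩ.
V_A = 8.37 × 1.727/3.017 = 4.791 V.
Branch current I = V_A/R2 = 4.791/32.6 = 0.1470 mA.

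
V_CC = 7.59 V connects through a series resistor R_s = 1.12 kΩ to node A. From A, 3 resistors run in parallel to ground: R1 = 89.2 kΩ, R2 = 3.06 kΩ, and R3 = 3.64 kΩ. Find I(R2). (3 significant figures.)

Parallel bank: R_p = 1/(1/89.2 + 1/3.06 + 1/3.64) = 1.632 kΩ.
V_A = 7.59 × 1.632/2.752 = 4.501 V.
I(R2) = V_A / R2 = 4.501/3.06 = 1.471 mA.
(Equivalently: I_total = 2.758 mA, then current-divider fraction G_k/ΣG = 0.5333.)

I ≈ 1.47 mA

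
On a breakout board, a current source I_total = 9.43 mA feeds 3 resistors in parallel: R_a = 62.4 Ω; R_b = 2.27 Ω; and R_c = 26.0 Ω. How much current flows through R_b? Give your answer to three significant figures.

I ≈ 8.39 mA

Conductances: ΣG = 1/62.4 + 1/2.27 + 1/26.0 = 0.4950 (1/Ω).
By the current-divider rule, I = I_total · G_k/ΣG = 9.43 × 0.8899 = 8.392 mA.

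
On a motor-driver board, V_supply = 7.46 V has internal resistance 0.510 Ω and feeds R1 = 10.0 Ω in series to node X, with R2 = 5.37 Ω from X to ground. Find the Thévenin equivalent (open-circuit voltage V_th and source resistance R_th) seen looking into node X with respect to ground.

V_th ≈ 2.52 V, R_th ≈ 3.55 Ω

R1' = 0.510 + 10.0 = 10.51 Ω (source resistance + R1).
With X open, the divider is unloaded: V_th = 7.46 × 5.37/15.88 = 2.523 V.
Looking into X with the source shorted: R_th = R1'·R2/(R1'+R2) = 10.51 × 5.37/15.88 = 3.554 Ω.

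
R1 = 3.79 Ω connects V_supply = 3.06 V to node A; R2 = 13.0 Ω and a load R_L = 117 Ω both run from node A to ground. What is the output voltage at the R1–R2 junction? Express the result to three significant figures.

R2 ‖ R_L = (13.0 × 117)/(13.0 + 117) = 11.70 Ω.
Then V_out = V_supply · R2'/(R1 + R2') = 3.06 × 11.70/15.49 = 2.311 V.
(Unloaded it would be 2.37 V; the load pulls it down.)

V_out ≈ 2.31 V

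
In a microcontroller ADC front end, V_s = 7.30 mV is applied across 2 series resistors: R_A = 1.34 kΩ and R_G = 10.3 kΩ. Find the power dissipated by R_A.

P ≈ 0.527 nW

Series current I = V_s/ΣR = 7.30/11.64 = 0.6271 µA.
V(R_A) = I·R = 0.8404 mV; P = V·I = 0.8404 × 0.6271 = 0.5270 nW.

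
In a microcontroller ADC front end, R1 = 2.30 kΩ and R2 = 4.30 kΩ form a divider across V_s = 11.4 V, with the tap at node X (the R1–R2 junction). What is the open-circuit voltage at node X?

Open-circuit (no load on X): V_th = V_s · R2/(R1 + R2) = 11.4 × 4.30/(2.300 + 4.30) = 7.427 V.

V_th ≈ 7.43 V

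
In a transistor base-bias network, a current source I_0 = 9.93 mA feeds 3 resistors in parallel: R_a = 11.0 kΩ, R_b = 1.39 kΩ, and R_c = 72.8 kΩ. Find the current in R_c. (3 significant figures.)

ΣG = 1/11.0 + 1/1.39 + 1/72.8 = 0.8241.
Current divider: I(R_c) = I_0 · G_k/ΣG = 9.93 × (0.01374/0.8241) = 9.93 × 0.01667 = 0.1655 mA.

I ≈ 0.166 mA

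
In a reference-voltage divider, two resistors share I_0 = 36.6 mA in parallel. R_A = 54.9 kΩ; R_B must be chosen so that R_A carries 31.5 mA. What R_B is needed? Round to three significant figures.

Two-branch current divider: I_A = I_0 · R_B/(R_A + R_B).
31.5/36.6 = R_B/(R_A + R_B) → R_B = R_A · (0.8607)/(1 − 0.8607) = 54.9 × 6.176 = 339.1 kΩ.

R_B ≈ 339 kΩ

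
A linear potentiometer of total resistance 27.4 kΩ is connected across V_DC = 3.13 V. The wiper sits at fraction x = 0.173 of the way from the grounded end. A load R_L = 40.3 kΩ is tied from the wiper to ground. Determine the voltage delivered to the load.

Split the track: R_lower = x·R_p = 4.740 kΩ, R_upper = (1−x)·R_p = 22.66 kΩ.
(x·R_p) ‖ R_L = 4.241 kΩ.
Loaded-divider output: V_out = 3.13 × 0.1577 = 0.4935 V.
(Unloaded: V_out = x·V_DC = 0.541 V.)

V_out ≈ 0.493 V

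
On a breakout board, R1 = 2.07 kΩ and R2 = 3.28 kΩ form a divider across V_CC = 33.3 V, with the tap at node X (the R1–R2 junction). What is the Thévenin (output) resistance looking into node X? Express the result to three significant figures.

Looking into X with the source shorted: R_th = R1·R2/(R1+R2) = 2.070 × 3.28/5.350 = 1.269 kΩ.

R_th ≈ 1.27 kΩ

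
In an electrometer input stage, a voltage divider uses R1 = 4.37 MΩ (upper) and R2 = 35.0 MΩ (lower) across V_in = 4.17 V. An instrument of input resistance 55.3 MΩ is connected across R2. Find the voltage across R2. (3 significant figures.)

V_out ≈ 3.46 V

R2 ‖ R_L = (35.0 × 55.3)/(35.0 + 55.3) = 21.43 MΩ.
Voltage divider with the loaded lower leg: V_out = 4.17 × 21.43/(4.37 + 21.43) = 4.17 × 0.8306 = 3.464 V.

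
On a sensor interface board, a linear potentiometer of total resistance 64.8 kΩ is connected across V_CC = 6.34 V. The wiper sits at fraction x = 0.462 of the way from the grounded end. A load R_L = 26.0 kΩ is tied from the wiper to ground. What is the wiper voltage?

Lower segment x·R_p = 29.94 kΩ; upper segment (1−x)·R_p = 34.86 kΩ.
R_L loads the lower segment: effective lower R = 13.92 kΩ.
V_out = 6.34 × 13.92/(34.86 + 13.92) = 1.809 V.

V_out ≈ 1.81 V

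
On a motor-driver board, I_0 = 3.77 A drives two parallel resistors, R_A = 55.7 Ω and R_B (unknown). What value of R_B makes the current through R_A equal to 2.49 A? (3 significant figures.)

In a two-way split, I_A/I_0 = R_B/(R_A + R_B).
2.49/3.77 = R_B/(R_A + R_B) → R_B = R_A · (0.6605)/(1 − 0.6605) = 55.7 × 1.945 = 108.4 Ω.

R_B ≈ 108 Ω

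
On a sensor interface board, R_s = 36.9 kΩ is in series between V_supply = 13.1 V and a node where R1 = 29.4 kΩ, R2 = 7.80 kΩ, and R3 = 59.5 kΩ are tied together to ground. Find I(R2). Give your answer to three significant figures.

Parallel bank: R_p = 1/(1/29.4 + 1/7.80 + 1/59.5) = 5.586 kΩ.
V_A by voltage divider: V_A = 13.1 × 5.586/(36.9 + 5.586) = 1.722 V.
Branch current I = V_A/R2 = 1.722/7.80 = 0.2208 mA.
(Check via current divider: I_total = 0.3083 mA; share G_k/ΣG = 0.7161 → same result.)

I ≈ 0.221 mA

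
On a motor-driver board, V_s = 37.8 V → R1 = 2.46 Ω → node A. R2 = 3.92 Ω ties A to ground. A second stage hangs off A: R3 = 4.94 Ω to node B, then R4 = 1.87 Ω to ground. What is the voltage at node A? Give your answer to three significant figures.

V_A ≈ 19.0 V

Node A sees R2 in parallel with the series input of stage 2, R3 + R4 = 6.810 Ω.
Effective lower resistance at A: R2 ‖ 6.810 = 2.488 Ω.
First divider: V_A = V_s · 2.488/(2.46 + 2.488) = 19.01 V.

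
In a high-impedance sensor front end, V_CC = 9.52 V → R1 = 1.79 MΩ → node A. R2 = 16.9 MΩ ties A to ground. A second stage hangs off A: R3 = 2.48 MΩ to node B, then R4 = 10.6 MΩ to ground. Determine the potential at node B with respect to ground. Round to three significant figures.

V_B ≈ 6.21 V

Node A sees R2 in parallel with the series input of stage 2, R3 + R4 = 13.08 MΩ.
R2 ‖ (R3+R4) = 7.373 MΩ.
First divider: V_A = V_CC · 7.373/(1.79 + 7.373) = 7.660 V.
Stage 2 is unloaded, so V_B = V_A · R4/(R3+R4) = 7.660 × 10.6/13.08 = 6.208 V.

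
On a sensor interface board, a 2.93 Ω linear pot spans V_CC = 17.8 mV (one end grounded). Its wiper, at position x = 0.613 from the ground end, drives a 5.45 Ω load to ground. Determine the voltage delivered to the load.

Split the track: R_lower = x·R_p = 1.796 Ω, R_upper = (1−x)·R_p = 1.134 Ω.
(x·R_p) ‖ R_L = 1.351 Ω.
V_out = 17.8 × 1.351/(1.134 + 1.351) = 9.677 mV.

V_out ≈ 9.68 mV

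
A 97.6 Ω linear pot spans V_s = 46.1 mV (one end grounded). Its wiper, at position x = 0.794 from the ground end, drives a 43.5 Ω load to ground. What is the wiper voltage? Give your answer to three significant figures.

The pot divides into 20.11 Ω above the wiper and 77.49 Ω below.
Lower segment in parallel with the load: 77.49 ‖ 43.5 = 27.86 Ω.
Then V_out = V_s · 27.86/(20.11 + 27.86) = 26.78 mV.

V_out ≈ 26.8 mV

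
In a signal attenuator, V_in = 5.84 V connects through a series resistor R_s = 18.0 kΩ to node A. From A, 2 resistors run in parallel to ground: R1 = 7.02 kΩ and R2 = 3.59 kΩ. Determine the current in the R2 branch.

Parallel bank: R_p = 1/(1/7.02 + 1/3.59) = 2.375 kΩ.
Node voltage V_A = V_in · R_p/(R_s + R_p) = 5.84 × 0.1166 = 0.6808 V.
Branch current I = V_A/R2 = 0.6808/3.59 = 0.1896 mA.
(Equivalently: I_total = 0.2866 mA, then current-divider fraction G_k/ΣG = 0.6616.)

I ≈ 0.190 mA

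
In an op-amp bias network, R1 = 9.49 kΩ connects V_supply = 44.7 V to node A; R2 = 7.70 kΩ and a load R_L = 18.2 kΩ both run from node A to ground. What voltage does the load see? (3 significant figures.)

V_out ≈ 16.2 V

First combine the lower leg with the load: R2 ‖ R_L = 5.411 kΩ.
Voltage divider with the loaded lower leg: V_out = 44.7 × 5.411/(9.49 + 5.411) = 44.7 × 0.3631 = 16.23 V.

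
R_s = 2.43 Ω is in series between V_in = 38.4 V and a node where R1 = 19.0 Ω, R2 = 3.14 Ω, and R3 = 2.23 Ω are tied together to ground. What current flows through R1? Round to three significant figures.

Parallel bank: R_p = 1/(1/19.0 + 1/3.14 + 1/2.23) = 1.220 Ω.
V_A by voltage divider: V_A = 38.4 × 1.220/(2.43 + 1.220) = 12.84 V.
Branch current I = V_A/R1 = 12.84/19.0 = 0.6756 A.

I ≈ 0.676 A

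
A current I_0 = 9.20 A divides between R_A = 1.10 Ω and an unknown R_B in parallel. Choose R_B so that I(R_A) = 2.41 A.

In a two-way split, I_A/I_0 = R_B/(R_A + R_B).
2.41/9.20 = R_B/(R_A + R_B) → R_B = R_A · (0.2620)/(1 − 0.2620) = 1.10 × 0.3549 = 0.3904 Ω.

R_B ≈ 0.390 Ω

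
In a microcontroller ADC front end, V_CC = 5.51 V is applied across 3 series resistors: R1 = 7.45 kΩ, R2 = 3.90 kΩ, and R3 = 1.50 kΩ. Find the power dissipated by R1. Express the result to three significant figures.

P ≈ 1.37 mW

ΣR = 12.85 kΩ → I = 5.51/12.85 = 0.4288 mA.
P = I²R = 0.1839 × 7.45 = 1.370 mW.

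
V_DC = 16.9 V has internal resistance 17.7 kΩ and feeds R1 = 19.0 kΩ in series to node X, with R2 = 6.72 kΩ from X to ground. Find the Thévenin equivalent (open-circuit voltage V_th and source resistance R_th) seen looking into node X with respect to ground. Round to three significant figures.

R1' = 17.7 + 19.0 = 36.70 kΩ (source resistance + R1).
With X open, the divider is unloaded: V_th = 16.9 × 6.72/43.42 = 2.616 V.
Looking into X with the source shorted: R_th = R1'·R2/(R1'+R2) = 36.70 × 6.72/43.42 = 5.680 kΩ.

V_th ≈ 2.62 V, R_th ≈ 5.68 kΩ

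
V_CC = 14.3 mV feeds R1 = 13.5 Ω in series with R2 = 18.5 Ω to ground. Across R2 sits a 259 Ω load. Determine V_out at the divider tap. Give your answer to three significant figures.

V_out ≈ 8.03 mV

The load sits in parallel with R2, giving an effective lower resistance R2' = R2·R_L/(R2+R_L) = 17.27 Ω.
Now apply the divider: V_out = 14.3 × 0.5612 = 8.025 mV.
(Unloaded it would be 8.27 mV; the load pulls it down.)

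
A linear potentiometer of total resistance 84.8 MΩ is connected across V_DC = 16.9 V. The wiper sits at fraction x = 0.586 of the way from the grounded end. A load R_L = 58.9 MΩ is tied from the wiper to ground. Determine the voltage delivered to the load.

V_out ≈ 7.34 V

Lower segment x·R_p = 49.69 MΩ; upper segment (1−x)·R_p = 35.11 MΩ.
Lower segment in parallel with the load: 49.69 ‖ 58.9 = 26.95 MΩ.
Then V_out = V_DC · 26.95/(35.11 + 26.95) = 7.340 V.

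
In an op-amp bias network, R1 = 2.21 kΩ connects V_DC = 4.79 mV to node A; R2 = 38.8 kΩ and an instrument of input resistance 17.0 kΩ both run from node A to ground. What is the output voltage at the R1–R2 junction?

First combine the lower leg with the load: R2 ‖ R_L = 11.82 kΩ.
Voltage divider with the loaded lower leg: V_out = 4.79 × 11.82/(2.21 + 11.82) = 4.79 × 0.8425 = 4.036 mV.
(Unloaded it would be 4.53 mV; the load pulls it down.)

V_out ≈ 4.04 mV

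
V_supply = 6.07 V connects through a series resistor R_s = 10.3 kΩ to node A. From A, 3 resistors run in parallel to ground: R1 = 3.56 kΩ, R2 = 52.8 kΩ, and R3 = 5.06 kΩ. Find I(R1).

I ≈ 0.278 mA

Equivalent of the parallel group: R_p = 2.010 kΩ.
V_A = 6.07 × 2.010/12.31 = 0.9912 V.
I(R1) = V_A / R1 = 0.9912/3.56 = 0.2784 mA.
(Equivalently: I_total = 0.4931 mA, then current-divider fraction G_k/ΣG = 0.5647.)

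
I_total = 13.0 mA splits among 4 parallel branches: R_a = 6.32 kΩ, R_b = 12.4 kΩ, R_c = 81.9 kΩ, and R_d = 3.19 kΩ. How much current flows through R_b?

I ≈ 1.86 mA

ΣG = 1/6.32 + 1/12.4 + 1/81.9 + 1/3.19 = 0.5646.
R_b takes the fraction G_k/ΣG = 0.08065/0.5646 = 0.1428, so I = 13.0 × 0.1428 = 1.857 mA.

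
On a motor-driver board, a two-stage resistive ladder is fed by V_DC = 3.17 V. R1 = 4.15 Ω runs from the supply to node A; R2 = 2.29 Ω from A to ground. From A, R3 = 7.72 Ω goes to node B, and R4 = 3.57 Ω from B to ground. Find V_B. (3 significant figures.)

Node A sees R2 in parallel with the series input of stage 2, R3 + R4 = 11.29 Ω.
Effective lower resistance at A: R2 ‖ 11.29 = 1.904 Ω.
First divider: V_A = V_DC · 1.904/(4.15 + 1.904) = 0.9969 V.
V_B = V_A × 0.3162 = 0.3152 V.

V_B ≈ 0.315 V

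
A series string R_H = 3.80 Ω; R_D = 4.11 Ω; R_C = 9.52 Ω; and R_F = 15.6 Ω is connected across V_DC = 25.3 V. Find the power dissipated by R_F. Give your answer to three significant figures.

ΣR = 33.03 Ω → I = 25.3/33.03 = 0.7660 A.
P(R_F) = I²·R_F = (0.7660)² × 15.6 = 9.153 W.

P ≈ 9.15 W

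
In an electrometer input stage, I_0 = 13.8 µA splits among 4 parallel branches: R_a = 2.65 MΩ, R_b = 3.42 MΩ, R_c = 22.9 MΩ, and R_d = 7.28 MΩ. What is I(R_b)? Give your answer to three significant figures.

I ≈ 4.74 µA

Conductances: ΣG = 1/2.65 + 1/3.42 + 1/22.9 + 1/7.28 = 0.8508 (1/MΩ).
Current divider: I(R_b) = I_0 · G_k/ΣG = 13.8 × (0.2924/0.8508) = 13.8 × 0.3437 = 4.743 µA.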